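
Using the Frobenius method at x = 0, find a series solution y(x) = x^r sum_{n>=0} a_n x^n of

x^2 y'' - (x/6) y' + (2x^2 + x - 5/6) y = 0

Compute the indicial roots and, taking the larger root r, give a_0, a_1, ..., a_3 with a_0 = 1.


Write in Frobenius form y'' + (p(x)/x) y' + (q(x)/x^2) y = 0:
  p(x) = -1/6,  q(x) = 2x^2 + x - 5/6.
Indicial equation: r(r-1) + (-1/6) r + (-5/6) = 0 -> roots r_1 = 5/3, r_2 = -1/2.
Take r = r_1 = 5/3. Let y(x) = x^r sum_{n>=0} a_n x^n with a_0 = 1.
Substitute y = x^r sum a_n x^n and match x^{r+n}. The recurrence is
  D(n) a_n + 1 a_{n-1} + 2 a_{n-2} = 0,  where D(n) = (r+n)(r+n-1) + (-1/6)(r+n) + (-5/6).
  a_n = [-1 a_{n-1} - 2 a_{n-2}] / D(n).
Since the indicial polynomial factors as (r - r_1)(r - r_2), D(n) = (r_1 + n - r_1)(r_1 + n - r_2) = n(n + 13/6).
Evaluating step by step (a_0 = 1):
  n = 1: D(1) = 1(1 + 13/6) = 19/6; numerator = -1(1) = -1; a_1 = (-1)/(19/6) = -6/19
  n = 2: D(2) = 2(2 + 13/6) = 25/3; numerator = -1(-6/19) - 2(1) = -32/19; a_2 = (-32/19)/(25/3) = -96/475
  n = 3: D(3) = 3(3 + 13/6) = 31/2; numerator = -1(-96/475) - 2(-6/19) = 396/475; a_3 = (396/475)/(31/2) = 792/14725

r = 5/3; a_0 = 1; a_1 = -6/19; a_2 = -96/475; a_3 = 792/14725


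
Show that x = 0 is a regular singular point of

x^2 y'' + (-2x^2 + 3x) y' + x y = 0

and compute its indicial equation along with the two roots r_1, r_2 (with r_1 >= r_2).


Divide by x^2 to reach normal form y'' + P_1(x) y' + P_2(x) y = 0 with P_1(x) = -2 + 3/x and P_2(x) = 1/x.
x = 0 is a singular point because the y'-coefficient -2 + 3/x has a pole at x = 0 and the y-coefficient 1/x has a pole at x = 0.
It is a regular singular point because x P_1(x) = p(x) = 3 - 2x and x^2 P_2(x) = q(x) = x are polynomials, hence analytic at x = 0.
p(0) = 3,  q(0) = 0.
Indicial equation: r(r-1) + p(0) r + q(0) = 0, i.e. r^2 + (p(0) - 1) r + q(0) = 0, i.e. r^2 + 2 r = 0.
Discriminant: (2)^2 - 4(0) = 4, so r = (-2 ± 2)/2.
Solving: r_1 = 0, r_2 = -2.

indicial: r^2 + 2 r = 0; roots r_1 = 0, r_2 = -2


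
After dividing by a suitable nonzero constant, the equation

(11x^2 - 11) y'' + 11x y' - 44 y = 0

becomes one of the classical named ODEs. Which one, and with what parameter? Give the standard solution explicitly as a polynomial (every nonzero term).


All three coefficients share the factor -11; dividing through by -11 gives  (1 - x^2) y'' - x y' + 4 y = 0.
This matches the Chebyshev equation (1 - x^2) y'' - x y' + n^2 y = 0 (note the -x y' term, not -2x y') with n^2 = 4, so n = 2; the polynomial solution is T_2(x).
With y = sum_k a_k x^k, matching x^k gives (k+2)(k+1) a_{k+2} = (k^2 - n^2) a_k = (k - 2)(k + 2) a_k. The right side vanishes at k = 2, so the series with the parity of 2 terminates at degree 2.
Standard normalization: leading coefficient of T_n is 2^(n-1), so a_2 = 2^1 = 2. Work downward with a_k = (k+1)(k+2) a_{k+2} / ((k - 2)(k + 2)):
  a_0 = (1)(2)(2) / ((0 - 2)(0 + 2)) = 4/(-4) = -1
Hence T_2(x) = 2 x^2 - 1.

T_2(x); series = 2 x^2 - 1


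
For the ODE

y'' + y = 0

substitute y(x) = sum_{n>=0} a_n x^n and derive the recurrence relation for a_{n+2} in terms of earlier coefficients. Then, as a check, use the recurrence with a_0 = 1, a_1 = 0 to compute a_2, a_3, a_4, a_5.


Substitute y = sum_n a_n x^n into y'' + (const) y = 0.
y''(x) = sum_{n>=0} (n+2)(n+1) a_{n+2} x^n.
The ODE becomes sum_n [(n+2)(n+1) a_{n+2} + 1 a_n] x^n = 0.
Setting each coefficient to zero gives the recurrence:
  (n+2)(n+1) a_{n+2} + 1 a_n = 0,
  a_{n+2} = -1 / ((n+1)(n+2)) a_n.

Check with a_0 = 1, a_1 = 0 (apply the recurrence for n = 0, 1, 2, 3): a_0 = 1, a_1 = 0, a_2 = -1/2, a_3 = 0, a_4 = 1/24, a_5 = 0.

a_{n+2} = -1/((n+1)(n+2)) * a_n; check: a_0 = 1, a_1 = 0, a_2 = -1/2, a_3 = 0, a_4 = 1/24, a_5 = 0


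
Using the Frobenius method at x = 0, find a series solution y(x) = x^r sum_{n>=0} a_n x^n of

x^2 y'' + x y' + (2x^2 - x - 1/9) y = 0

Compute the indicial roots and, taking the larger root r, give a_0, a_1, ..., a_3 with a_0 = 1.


Write in Frobenius form y'' + (p(x)/x) y' + (q(x)/x^2) y = 0:
  p(x) = 1,  q(x) = 2x^2 - x - 1/9.
Indicial equation: r(r-1) + (1) r + (-1/9) = 0 -> roots r_1 = 1/3, r_2 = -1/3.
Take r = r_1 = 1/3. Let y(x) = x^r sum_{n>=0} a_n x^n with a_0 = 1.
Substitute y = x^r sum a_n x^n and match x^{r+n}. The recurrence is
  D(n) a_n - 1 a_{n-1} + 2 a_{n-2} = 0,  where D(n) = (r+n)(r+n-1) + (1)(r+n) + (-1/9).
  a_n = [1 a_{n-1} - 2 a_{n-2}] / D(n).
Since the indicial polynomial factors as (r - r_1)(r - r_2), D(n) = (r_1 + n - r_1)(r_1 + n - r_2) = n(n + 2/3).
Evaluating step by step (a_0 = 1):
  n = 1: D(1) = 1(1 + 2/3) = 5/3; numerator = 1(1) = 1; a_1 = (1)/(5/3) = 3/5
  n = 2: D(2) = 2(2 + 2/3) = 16/3; numerator = 1(3/5) - 2(1) = -7/5; a_2 = (-7/5)/(16/3) = -21/80
  n = 3: D(3) = 3(3 + 2/3) = 11; numerator = 1(-21/80) - 2(3/5) = -117/80; a_3 = (-117/80)/(11) = -117/880

r = 1/3; a_0 = 1; a_1 = 3/5; a_2 = -21/80; a_3 = -117/880


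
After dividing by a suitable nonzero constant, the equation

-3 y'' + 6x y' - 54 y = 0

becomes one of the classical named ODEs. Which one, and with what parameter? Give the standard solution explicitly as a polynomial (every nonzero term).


All three coefficients share the factor -3; dividing through by -3 gives  y'' - 2x y' + 18 y = 0.
This matches the Hermite equation y'' - 2x y' + 2n y = 0 with 2n = 18, so n = 9; the polynomial solution is H_9(x).
With y = sum_k a_k x^k, matching x^k gives (k+2)(k+1) a_{k+2} = 2(k - n) a_k = 2(k - 9) a_k. The right side vanishes at k = 9, so the series with the parity of 9 terminates at degree 9.
Standard normalization: leading coefficient of H_n is 2^n, so a_9 = 2^9 = 512. Work downward with a_k = (k+1)(k+2) a_{k+2} / (2(k - n)):
  a_7 = (8)(9)(512) / (2(7 - 9)) = 36864/(-4) = -9216
  a_5 = (6)(7)(-9216) / (2(5 - 9)) = -387072/(-8) = 48384
  a_3 = (4)(5)(48384) / (2(3 - 9)) = 967680/(-12) = -80640
  a_1 = (2)(3)(-80640) / (2(1 - 9)) = -483840/(-16) = 30240
Hence H_9(x) = 512 x^9 - 9216 x^7 + 48384 x^5 - 80640 x^3 + 30240 x.

H_9(x); series = 512 x^9 - 9216 x^7 + 48384 x^5 - 80640 x^3 + 30240 x


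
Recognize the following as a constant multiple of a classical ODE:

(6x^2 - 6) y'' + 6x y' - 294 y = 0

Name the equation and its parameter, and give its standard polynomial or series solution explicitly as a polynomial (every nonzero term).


All three coefficients share the factor -6; dividing through by -6 gives  (1 - x^2) y'' - x y' + 49 y = 0.
This matches the Chebyshev equation (1 - x^2) y'' - x y' + n^2 y = 0 (note the -x y' term, not -2x y') with n^2 = 49, so n = 7; the polynomial solution is T_7(x).
With y = sum_k a_k x^k, matching x^k gives (k+2)(k+1) a_{k+2} = (k^2 - n^2) a_k = (k - 7)(k + 7) a_k. The right side vanishes at k = 7, so the series with the parity of 7 terminates at degree 7.
Standard normalization: leading coefficient of T_n is 2^(n-1), so a_7 = 2^6 = 64. Work downward with a_k = (k+1)(k+2) a_{k+2} / ((k - 7)(k + 7)):
  a_5 = (6)(7)(64) / ((5 - 7)(5 + 7)) = 2688/(-24) = -112
  a_3 = (4)(5)(-112) / ((3 - 7)(3 + 7)) = -2240/(-40) = 56
  a_1 = (2)(3)(56) / ((1 - 7)(1 + 7)) = 336/(-48) = -7
Hence T_7(x) = 64 x^7 - 112 x^5 + 56 x^3 - 7 x.

T_7(x); series = 64 x^7 - 112 x^5 + 56 x^3 - 7 x


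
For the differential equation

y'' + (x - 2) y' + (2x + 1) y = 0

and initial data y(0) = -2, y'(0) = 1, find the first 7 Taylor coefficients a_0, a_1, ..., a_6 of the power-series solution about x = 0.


Ansatz: y(x) = sum_{n>=0} a_n x^n, so y'(x) = sum_{n>=1} n a_n x^(n-1) and y''(x) = sum_{n>=2} n(n-1) a_n x^(n-2).
Substitute into P(x) y'' + Q(x) y' + R(x) y = 0 with P(x) = 1, Q(x) = x - 2, R(x) = 2x + 1, and match powers of x.
Initial conditions: a_0 = -2, a_1 = 1.
Setting the coefficient of each power of x to zero and solving order by order (substituting the coefficients already found):
  x^0: 2 a_2 - 2 a_1 + a_0 = 0  ->  2 a_2 = 2 a_1 - a_0 = 4  ->  a_2 = 2
  x^1: 6 a_3 - 4 a_2 + 2 a_1 + 2 a_0 = 0  ->  6 a_3 = 4 a_2 - 2 a_1 - 2 a_0 = 10  ->  a_3 = 5/3
  x^2: 12 a_4 - 6 a_3 + 3 a_2 + 2 a_1 = 0  ->  12 a_4 = 6 a_3 - 3 a_2 - 2 a_1 = 2  ->  a_4 = 1/6
  x^3: 20 a_5 - 8 a_4 + 4 a_3 + 2 a_2 = 0  ->  20 a_5 = 8 a_4 - 4 a_3 - 2 a_2 = -28/3  ->  a_5 = -7/15
  x^4: 30 a_6 - 10 a_5 + 5 a_4 + 2 a_3 = 0  ->  30 a_6 = 10 a_5 - 5 a_4 - 2 a_3 = -53/6  ->  a_6 = -53/180
Truncated series: y(x) = -2 + x + 2 x^2 + (5/3) x^3 + (1/6) x^4 - (7/15) x^5 - (53/180) x^6 + O(x^7).

a_0 = -2; a_1 = 1; a_2 = 2; a_3 = 5/3; a_4 = 1/6; a_5 = -7/15; a_6 = -53/180


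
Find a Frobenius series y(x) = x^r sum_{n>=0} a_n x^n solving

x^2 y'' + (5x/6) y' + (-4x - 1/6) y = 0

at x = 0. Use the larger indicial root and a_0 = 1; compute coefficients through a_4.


Write in Frobenius form y'' + (p(x)/x) y' + (q(x)/x^2) y = 0:
  p(x) = 5/6,  q(x) = -4x - 1/6.
Indicial equation: r(r-1) + (5/6) r + (-1/6) = 0 -> roots r_1 = 1/2, r_2 = -1/3.
Take r = r_1 = 1/2. Let y(x) = x^r sum_{n>=0} a_n x^n with a_0 = 1.
Substitute y = x^r sum a_n x^n and match x^{r+n}. The recurrence is
  D(n) a_n - 4 a_{n-1} = 0,  where D(n) = (r+n)(r+n-1) + (5/6)(r+n) + (-1/6).
  a_n = 4 / D(n) * a_{n-1}.
Since the indicial polynomial factors as (r - r_1)(r - r_2), D(n) = (r_1 + n - r_1)(r_1 + n - r_2) = n(n + 5/6).
Evaluating step by step (a_0 = 1):
  n = 1: D(1) = 1(1 + 5/6) = 11/6; numerator = 4(1) = 4; a_1 = (4)/(11/6) = 24/11
  n = 2: D(2) = 2(2 + 5/6) = 17/3; numerator = 4(24/11) = 96/11; a_2 = (96/11)/(17/3) = 288/187
  n = 3: D(3) = 3(3 + 5/6) = 23/2; numerator = 4(288/187) = 1152/187; a_3 = (1152/187)/(23/2) = 2304/4301
  n = 4: D(4) = 4(4 + 5/6) = 58/3; numerator = 4(2304/4301) = 9216/4301; a_4 = (9216/4301)/(58/3) = 13824/124729

r = 1/2; a_0 = 1; a_1 = 24/11; a_2 = 288/187; a_3 = 2304/4301; a_4 = 13824/124729


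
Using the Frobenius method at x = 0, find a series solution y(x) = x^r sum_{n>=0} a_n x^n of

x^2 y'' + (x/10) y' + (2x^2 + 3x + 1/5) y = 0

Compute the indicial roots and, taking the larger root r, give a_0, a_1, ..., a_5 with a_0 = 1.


Write in Frobenius form y'' + (p(x)/x) y' + (q(x)/x^2) y = 0:
  p(x) = 1/10,  q(x) = 2x^2 + 3x + 1/5.
Indicial equation: r(r-1) + (1/10) r + (1/5) = 0 -> roots r_1 = 1/2, r_2 = 2/5.
Take r = r_1 = 1/2. Let y(x) = x^r sum_{n>=0} a_n x^n with a_0 = 1.
Substitute y = x^r sum a_n x^n and match x^{r+n}. The recurrence is
  D(n) a_n + 3 a_{n-1} + 2 a_{n-2} = 0,  where D(n) = (r+n)(r+n-1) + (1/10)(r+n) + (1/5).
  a_n = [-3 a_{n-1} - 2 a_{n-2}] / D(n).
Since the indicial polynomial factors as (r - r_1)(r - r_2), D(n) = (r_1 + n - r_1)(r_1 + n - r_2) = n(n + 1/10).
Evaluating step by step (a_0 = 1):
  n = 1: D(1) = 1(1 + 1/10) = 11/10; numerator = -3(1) = -3; a_1 = (-3)/(11/10) = -30/11
  n = 2: D(2) = 2(2 + 1/10) = 21/5; numerator = -3(-30/11) - 2(1) = 68/11; a_2 = (68/11)/(21/5) = 340/231
  n = 3: D(3) = 3(3 + 1/10) = 93/10; numerator = -3(340/231) - 2(-30/11) = 80/77; a_3 = (80/77)/(93/10) = 800/7161
  n = 4: D(4) = 4(4 + 1/10) = 82/5; numerator = -3(800/7161) - 2(340/231) = -23480/7161; a_4 = (-23480/7161)/(82/5) = -58700/293601
  n = 5: D(5) = 5(5 + 1/10) = 51/2; numerator = -3(-58700/293601) - 2(800/7161) = 110500/293601; a_5 = (110500/293601)/(51/2) = 13000/880803

r = 1/2; a_0 = 1; a_1 = -30/11; a_2 = 340/231; a_3 = 800/7161; a_4 = -58700/293601; a_5 = 13000/880803


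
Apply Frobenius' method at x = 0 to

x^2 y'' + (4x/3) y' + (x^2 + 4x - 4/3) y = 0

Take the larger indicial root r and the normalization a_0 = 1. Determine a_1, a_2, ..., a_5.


Write in Frobenius form y'' + (p(x)/x) y' + (q(x)/x^2) y = 0:
  p(x) = 4/3,  q(x) = x^2 + 4x - 4/3.
Indicial equation: r(r-1) + (4/3) r + (-4/3) = 0 -> roots r_1 = 1, r_2 = -4/3.
Take r = r_1 = 1. Let y(x) = x^r sum_{n>=0} a_n x^n with a_0 = 1.
Substitute y = x^r sum a_n x^n and match x^{r+n}. The recurrence is
  D(n) a_n + 4 a_{n-1} + 1 a_{n-2} = 0,  where D(n) = (r+n)(r+n-1) + (4/3)(r+n) + (-4/3).
  a_n = [-4 a_{n-1} - 1 a_{n-2}] / D(n).
Since the indicial polynomial factors as (r - r_1)(r - r_2), D(n) = (r_1 + n - r_1)(r_1 + n - r_2) = n(n + 7/3).
Evaluating step by step (a_0 = 1):
  n = 1: D(1) = 1(1 + 7/3) = 10/3; numerator = -4(1) = -4; a_1 = (-4)/(10/3) = -6/5
  n = 2: D(2) = 2(2 + 7/3) = 26/3; numerator = -4(-6/5) - 1(1) = 19/5; a_2 = (19/5)/(26/3) = 57/130
  n = 3: D(3) = 3(3 + 7/3) = 16; numerator = -4(57/130) - 1(-6/5) = -36/65; a_3 = (-36/65)/(16) = -9/260
  n = 4: D(4) = 4(4 + 7/3) = 76/3; numerator = -4(-9/260) - 1(57/130) = -3/10; a_4 = (-3/10)/(76/3) = -9/760
  n = 5: D(5) = 5(5 + 7/3) = 110/3; numerator = -4(-9/760) - 1(-9/260) = 81/988; a_5 = (81/988)/(110/3) = 243/108680

r = 1; a_0 = 1; a_1 = -6/5; a_2 = 57/130; a_3 = -9/260; a_4 = -9/760; a_5 = 243/108680


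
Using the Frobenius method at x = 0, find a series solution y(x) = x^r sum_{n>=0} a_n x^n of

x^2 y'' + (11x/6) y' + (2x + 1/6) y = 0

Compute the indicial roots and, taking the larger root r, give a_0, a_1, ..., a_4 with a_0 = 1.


Write in Frobenius form y'' + (p(x)/x) y' + (q(x)/x^2) y = 0:
  p(x) = 11/6,  q(x) = 2x + 1/6.
Indicial equation: r(r-1) + (11/6) r + (1/6) = 0 -> roots r_1 = -1/3, r_2 = -1/2.
Take r = r_1 = -1/3. Let y(x) = x^r sum_{n>=0} a_n x^n with a_0 = 1.
Substitute y = x^r sum a_n x^n and match x^{r+n}. The recurrence is
  D(n) a_n + 2 a_{n-1} = 0,  where D(n) = (r+n)(r+n-1) + (11/6)(r+n) + (1/6).
  a_n = -2 / D(n) * a_{n-1}.
Since the indicial polynomial factors as (r - r_1)(r - r_2), D(n) = (r_1 + n - r_1)(r_1 + n - r_2) = n(n + 1/6).
Evaluating step by step (a_0 = 1):
  n = 1: D(1) = 1(1 + 1/6) = 7/6; numerator = -2(1) = -2; a_1 = (-2)/(7/6) = -12/7
  n = 2: D(2) = 2(2 + 1/6) = 13/3; numerator = -2(-12/7) = 24/7; a_2 = (24/7)/(13/3) = 72/91
  n = 3: D(3) = 3(3 + 1/6) = 19/2; numerator = -2(72/91) = -144/91; a_3 = (-144/91)/(19/2) = -288/1729
  n = 4: D(4) = 4(4 + 1/6) = 50/3; numerator = -2(-288/1729) = 576/1729; a_4 = (576/1729)/(50/3) = 864/43225

r = -1/3; a_0 = 1; a_1 = -12/7; a_2 = 72/91; a_3 = -288/1729; a_4 = 864/43225


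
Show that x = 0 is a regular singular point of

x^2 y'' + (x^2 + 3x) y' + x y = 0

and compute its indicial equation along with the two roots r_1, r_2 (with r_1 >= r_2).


Divide by x^2 to reach normal form y'' + P_1(x) y' + P_2(x) y = 0 with P_1(x) = 1 + 3/x and P_2(x) = 1/x.
x = 0 is a singular point because the y'-coefficient 1 + 3/x has a pole at x = 0 and the y-coefficient 1/x has a pole at x = 0.
It is a regular singular point because x P_1(x) = p(x) = x + 3 and x^2 P_2(x) = q(x) = x are polynomials, hence analytic at x = 0.
p(0) = 3,  q(0) = 0.
Indicial equation: r(r-1) + p(0) r + q(0) = 0, i.e. r^2 + (p(0) - 1) r + q(0) = 0, i.e. r^2 + 2 r = 0.
Discriminant: (2)^2 - 4(0) = 4, so r = (-2 ± 2)/2.
Solving: r_1 = 0, r_2 = -2.

indicial: r^2 + 2 r = 0; roots r_1 = 0, r_2 = -2


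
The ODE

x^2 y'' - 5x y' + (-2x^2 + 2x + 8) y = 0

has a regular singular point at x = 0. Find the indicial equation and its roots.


Divide by x^2 to reach normal form y'' + P_1(x) y' + P_2(x) y = 0 with P_1(x) = -5/x and P_2(x) = -2 + 2/x + 8/x^2.
x = 0 is a singular point because the y'-coefficient -5/x has a pole at x = 0 and the y-coefficient -2 + 2/x + 8/x^2 has a pole at x = 0.
It is a regular singular point because x P_1(x) = p(x) = -5 and x^2 P_2(x) = q(x) = -2x^2 + 2x + 8 are polynomials, hence analytic at x = 0.
p(0) = -5,  q(0) = 8.
Indicial equation: r(r-1) + p(0) r + q(0) = 0, i.e. r^2 + (p(0) - 1) r + q(0) = 0, i.e. r^2 - 6 r + 8 = 0.
Discriminant: (-6)^2 - 4(8) = 4, so r = (6 ± 2)/2.
Solving: r_1 = 4, r_2 = 2.

indicial: r^2 - 6 r + 8 = 0; roots r_1 = 4, r_2 = 2


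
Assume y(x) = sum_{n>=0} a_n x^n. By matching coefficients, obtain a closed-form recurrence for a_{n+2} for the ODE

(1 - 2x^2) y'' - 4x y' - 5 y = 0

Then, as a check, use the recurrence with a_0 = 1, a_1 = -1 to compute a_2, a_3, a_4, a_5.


Substitute y = sum_n a_n x^n.
(1 - 2 x^2) y'' contributes (n+2)(n+1) a_{n+2} - 2 n(n-1) a_n at x^n.
-4 x y'(x) contributes -4 n a_n at x^n.
-5 y(x) contributes -5 a_n at x^n.
Matching x^n: (n+2)(n+1) a_{n+2} + (-2 n(n-1) - 4 n - 5) a_n = 0.
Thus a_{n+2} = (2 n(n-1) + 4 n + 5) / ((n+1)(n+2)) * a_n.

Check with a_0 = 1, a_1 = -1 (apply the recurrence for n = 0, 1, 2, 3): a_0 = 1, a_1 = -1, a_2 = 5/2, a_3 = -3/2, a_4 = 85/24, a_5 = -87/40.

a_(n+2) = (2 n(n-1) + 4 n + 5) / ((n+1)(n+2)) * a_n; check: a_0 = 1, a_1 = -1, a_2 = 5/2, a_3 = -3/2, a_4 = 85/24, a_5 = -87/40


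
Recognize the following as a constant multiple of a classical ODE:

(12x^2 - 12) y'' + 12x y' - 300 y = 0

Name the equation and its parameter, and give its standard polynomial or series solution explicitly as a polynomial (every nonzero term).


All three coefficients share the factor -12; dividing through by -12 gives  (1 - x^2) y'' - x y' + 25 y = 0.
This matches the Chebyshev equation (1 - x^2) y'' - x y' + n^2 y = 0 (note the -x y' term, not -2x y') with n^2 = 25, so n = 5; the polynomial solution is T_5(x).
With y = sum_k a_k x^k, matching x^k gives (k+2)(k+1) a_{k+2} = (k^2 - n^2) a_k = (k - 5)(k + 5) a_k. The right side vanishes at k = 5, so the series with the parity of 5 terminates at degree 5.
Standard normalization: leading coefficient of T_n is 2^(n-1), so a_5 = 2^4 = 16. Work downward with a_k = (k+1)(k+2) a_{k+2} / ((k - 5)(k + 5)):
  a_3 = (4)(5)(16) / ((3 - 5)(3 + 5)) = 320/(-16) = -20
  a_1 = (2)(3)(-20) / ((1 - 5)(1 + 5)) = -120/(-24) = 5
Hence T_5(x) = 16 x^5 - 20 x^3 + 5 x.

T_5(x); series = 16 x^5 - 20 x^3 + 5 x


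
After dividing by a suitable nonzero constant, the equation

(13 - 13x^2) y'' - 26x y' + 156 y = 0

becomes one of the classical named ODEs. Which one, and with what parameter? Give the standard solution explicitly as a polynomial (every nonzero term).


All three coefficients share the factor 13; dividing through by 13 gives  (1 - x^2) y'' - 2x y' + 12 y = 0.
This matches the Legendre equation (1 - x^2) y'' - 2x y' + n(n+1) y = 0 (note the -2x y' term) with n(n+1) = 12, so n = 3; the polynomial solution is P_3(x).
With y = sum_k a_k x^k, matching x^k gives (k+2)(k+1) a_{k+2} = [k(k+1) - n(n+1)] a_k = (k - 3)(k + 4) a_k. The right side vanishes at k = 3, so the series with the parity of 3 terminates at degree 3.
Standard normalization (P_n(1) = 1): leading coefficient (2n)!/(2^n (n!)^2) = 720/(8*36) = 5/2, so a_3 = 5/2. Work downward with a_k = (k+1)(k+2) a_{k+2} / ((k - 3)(k + 4)):
  a_1 = (2)(3)(5/2) / ((1 - 3)(1 + 4)) = 15/(-10) = -3/2
Hence P_3(x) = 5 x^3/2 - 3 x/2.

P_3(x); series = 5 x^3/2 - 3 x/2


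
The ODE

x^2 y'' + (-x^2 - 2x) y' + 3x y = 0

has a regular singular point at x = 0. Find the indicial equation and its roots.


Divide by x^2 to reach normal form y'' + P_1(x) y' + P_2(x) y = 0 with P_1(x) = -1 - 2/x and P_2(x) = 3/x.
x = 0 is a singular point because the y'-coefficient -1 - 2/x has a pole at x = 0 and the y-coefficient 3/x has a pole at x = 0.
It is a regular singular point because x P_1(x) = p(x) = -x - 2 and x^2 P_2(x) = q(x) = 3x are polynomials, hence analytic at x = 0.
p(0) = -2,  q(0) = 0.
Indicial equation: r(r-1) + p(0) r + q(0) = 0, i.e. r^2 + (p(0) - 1) r + q(0) = 0, i.e. r^2 - 3 r = 0.
Discriminant: (-3)^2 - 4(0) = 9, so r = (3 ± 3)/2.
Solving: r_1 = 3, r_2 = 0.

indicial: r^2 - 3 r = 0; roots r_1 = 3, r_2 = 0


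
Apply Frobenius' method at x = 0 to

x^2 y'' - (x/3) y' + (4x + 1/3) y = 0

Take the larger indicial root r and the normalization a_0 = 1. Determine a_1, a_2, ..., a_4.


Write in Frobenius form y'' + (p(x)/x) y' + (q(x)/x^2) y = 0:
  p(x) = -1/3,  q(x) = 4x + 1/3.
Indicial equation: r(r-1) + (-1/3) r + (1/3) = 0 -> roots r_1 = 1, r_2 = 1/3.
Take r = r_1 = 1. Let y(x) = x^r sum_{n>=0} a_n x^n with a_0 = 1.
Substitute y = x^r sum a_n x^n and match x^{r+n}. The recurrence is
  D(n) a_n + 4 a_{n-1} = 0,  where D(n) = (r+n)(r+n-1) + (-1/3)(r+n) + (1/3).
  a_n = -4 / D(n) * a_{n-1}.
Since the indicial polynomial factors as (r - r_1)(r - r_2), D(n) = (r_1 + n - r_1)(r_1 + n - r_2) = n(n + 2/3).
Evaluating step by step (a_0 = 1):
  n = 1: D(1) = 1(1 + 2/3) = 5/3; numerator = -4(1) = -4; a_1 = (-4)/(5/3) = -12/5
  n = 2: D(2) = 2(2 + 2/3) = 16/3; numerator = -4(-12/5) = 48/5; a_2 = (48/5)/(16/3) = 9/5
  n = 3: D(3) = 3(3 + 2/3) = 11; numerator = -4(9/5) = -36/5; a_3 = (-36/5)/(11) = -36/55
  n = 4: D(4) = 4(4 + 2/3) = 56/3; numerator = -4(-36/55) = 144/55; a_4 = (144/55)/(56/3) = 54/385

r = 1; a_0 = 1; a_1 = -12/5; a_2 = 9/5; a_3 = -36/55; a_4 = 54/385


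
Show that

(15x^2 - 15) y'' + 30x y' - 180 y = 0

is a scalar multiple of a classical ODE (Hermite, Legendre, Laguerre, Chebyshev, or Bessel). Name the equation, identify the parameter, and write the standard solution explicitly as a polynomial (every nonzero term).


All three coefficients share the factor -15; dividing through by -15 gives  (1 - x^2) y'' - 2x y' + 12 y = 0.
This matches the Legendre equation (1 - x^2) y'' - 2x y' + n(n+1) y = 0 (note the -2x y' term) with n(n+1) = 12, so n = 3; the polynomial solution is P_3(x).
With y = sum_k a_k x^k, matching x^k gives (k+2)(k+1) a_{k+2} = [k(k+1) - n(n+1)] a_k = (k - 3)(k + 4) a_k. The right side vanishes at k = 3, so the series with the parity of 3 terminates at degree 3.
Standard normalization (P_n(1) = 1): leading coefficient (2n)!/(2^n (n!)^2) = 720/(8*36) = 5/2, so a_3 = 5/2. Work downward with a_k = (k+1)(k+2) a_{k+2} / ((k - 3)(k + 4)):
  a_1 = (2)(3)(5/2) / ((1 - 3)(1 + 4)) = 15/(-10) = -3/2
Hence P_3(x) = 5 x^3/2 - 3 x/2.

P_3(x); series = 5 x^3/2 - 3 x/2


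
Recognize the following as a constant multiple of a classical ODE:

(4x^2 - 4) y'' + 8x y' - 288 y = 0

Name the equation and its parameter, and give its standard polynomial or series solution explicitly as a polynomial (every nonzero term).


All three coefficients share the factor -4; dividing through by -4 gives  (1 - x^2) y'' - 2x y' + 72 y = 0.
This matches the Legendre equation (1 - x^2) y'' - 2x y' + n(n+1) y = 0 (note the -2x y' term) with n(n+1) = 72, so n = 8; the polynomial solution is P_8(x).
With y = sum_k a_k x^k, matching x^k gives (k+2)(k+1) a_{k+2} = [k(k+1) - n(n+1)] a_k = (k - 8)(k + 9) a_k. The right side vanishes at k = 8, so the series with the parity of 8 terminates at degree 8.
Standard normalization (P_n(1) = 1): leading coefficient (2n)!/(2^n (n!)^2) = 20922789888000/(256*1625702400) = 6435/128, so a_8 = 6435/128. Work downward with a_k = (k+1)(k+2) a_{k+2} / ((k - 8)(k + 9)):
  a_6 = (7)(8)(6435/128) / ((6 - 8)(6 + 9)) = (45045/16)/(-30) = -3003/32
  a_4 = (5)(6)(-3003/32) / ((4 - 8)(4 + 9)) = (-45045/16)/(-52) = 3465/64
  a_2 = (3)(4)(3465/64) / ((2 - 8)(2 + 9)) = (10395/16)/(-66) = -315/32
  a_0 = (1)(2)(-315/32) / ((0 - 8)(0 + 9)) = (-315/16)/(-72) = 35/128
Hence P_8(x) = 6435 x^8/128 - 3003 x^6/32 + 3465 x^4/64 - 315 x^2/32 + 35/128.

P_8(x); series = 6435 x^8/128 - 3003 x^6/32 + 3465 x^4/64 - 315 x^2/32 + 35/128


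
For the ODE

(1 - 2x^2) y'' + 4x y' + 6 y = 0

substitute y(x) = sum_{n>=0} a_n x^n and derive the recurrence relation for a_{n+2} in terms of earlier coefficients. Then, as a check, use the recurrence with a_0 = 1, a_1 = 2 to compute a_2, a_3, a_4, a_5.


Substitute y = sum_n a_n x^n.
(1 - 2 x^2) y'' contributes (n+2)(n+1) a_{n+2} - 2 n(n-1) a_n at x^n.
4 x y'(x) contributes 4 n a_n at x^n.
6 y(x) contributes 6 a_n at x^n.
Matching x^n: (n+2)(n+1) a_{n+2} + (-2 n(n-1) + 4 n + 6) a_n = 0.
Thus a_{n+2} = (2 n(n-1) - 4 n - 6) / ((n+1)(n+2)) * a_n.

Check with a_0 = 1, a_1 = 2 (apply the recurrence for n = 0, 1, 2, 3): a_0 = 1, a_1 = 2, a_2 = -3, a_3 = -10/3, a_4 = 5/2, a_5 = 1.

a_(n+2) = (2 n(n-1) - 4 n - 6) / ((n+1)(n+2)) * a_n; check: a_0 = 1, a_1 = 2, a_2 = -3, a_3 = -10/3, a_4 = 5/2, a_5 = 1


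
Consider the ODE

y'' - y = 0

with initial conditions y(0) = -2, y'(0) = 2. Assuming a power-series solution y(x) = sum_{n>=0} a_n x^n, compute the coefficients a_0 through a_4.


Ansatz: y(x) = sum_{n>=0} a_n x^n, so y'(x) = sum_{n>=1} n a_n x^(n-1) and y''(x) = sum_{n>=2} n(n-1) a_n x^(n-2).
Substitute into P(x) y'' + Q(x) y' + R(x) y = 0 with P(x) = 1, Q(x) = 0, R(x) = -1, and match powers of x.
Initial conditions: a_0 = -2, a_1 = 2.
Setting the coefficient of each power of x to zero and solving order by order (substituting the coefficients already found):
  x^0: 2 a_2 - a_0 = 0  ->  2 a_2 = a_0 = -2  ->  a_2 = -1
  x^1: 6 a_3 - a_1 = 0  ->  6 a_3 = a_1 = 2  ->  a_3 = 1/3
  x^2: 12 a_4 - a_2 = 0  ->  12 a_4 = a_2 = -1  ->  a_4 = -1/12
Truncated series: y(x) = -2 + 2 x - x^2 + (1/3) x^3 - (1/12) x^4 + O(x^5).

a_0 = -2; a_1 = 2; a_2 = -1; a_3 = 1/3; a_4 = -1/12


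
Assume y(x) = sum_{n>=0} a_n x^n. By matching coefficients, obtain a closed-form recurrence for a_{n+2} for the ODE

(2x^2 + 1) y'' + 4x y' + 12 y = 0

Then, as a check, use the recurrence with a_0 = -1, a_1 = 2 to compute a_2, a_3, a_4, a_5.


Substitute y = sum_n a_n x^n.
(1 + 2 x^2) y'' contributes (n+2)(n+1) a_{n+2} + 2 n(n-1) a_n at x^n.
4 x y'(x) contributes 4 n a_n at x^n.
12 y(x) contributes 12 a_n at x^n.
Matching x^n: (n+2)(n+1) a_{n+2} + (2 n(n-1) + 4 n + 12) a_n = 0.
Thus a_{n+2} = (-2 n(n-1) - 4 n - 12) / ((n+1)(n+2)) * a_n.

Check with a_0 = -1, a_1 = 2 (apply the recurrence for n = 0, 1, 2, 3): a_0 = -1, a_1 = 2, a_2 = 6, a_3 = -16/3, a_4 = -12, a_5 = 48/5.

a_(n+2) = (-2 n(n-1) - 4 n - 12) / ((n+1)(n+2)) * a_n; check: a_0 = -1, a_1 = 2, a_2 = 6, a_3 = -16/3, a_4 = -12, a_5 = 48/5


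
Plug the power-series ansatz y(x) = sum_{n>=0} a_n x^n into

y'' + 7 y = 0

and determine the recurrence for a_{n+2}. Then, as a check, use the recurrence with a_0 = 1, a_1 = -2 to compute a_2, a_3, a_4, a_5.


Substitute y = sum_n a_n x^n into y'' + (const) y = 0.
y''(x) = sum_{n>=0} (n+2)(n+1) a_{n+2} x^n.
The ODE becomes sum_n [(n+2)(n+1) a_{n+2} + 7 a_n] x^n = 0.
Setting each coefficient to zero gives the recurrence:
  (n+2)(n+1) a_{n+2} + 7 a_n = 0,
  a_{n+2} = -7 / ((n+1)(n+2)) a_n.

Check with a_0 = 1, a_1 = -2 (apply the recurrence for n = 0, 1, 2, 3): a_0 = 1, a_1 = -2, a_2 = -7/2, a_3 = 7/3, a_4 = 49/24, a_5 = -49/60.

a_{n+2} = -7/((n+1)(n+2)) * a_n; check: a_0 = 1, a_1 = -2, a_2 = -7/2, a_3 = 7/3, a_4 = 49/24, a_5 = -49/60


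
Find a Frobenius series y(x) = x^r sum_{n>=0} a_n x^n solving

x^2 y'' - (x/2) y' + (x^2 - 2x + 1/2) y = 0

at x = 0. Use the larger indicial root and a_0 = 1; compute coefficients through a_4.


Write in Frobenius form y'' + (p(x)/x) y' + (q(x)/x^2) y = 0:
  p(x) = -1/2,  q(x) = x^2 - 2x + 1/2.
Indicial equation: r(r-1) + (-1/2) r + (1/2) = 0 -> roots r_1 = 1, r_2 = 1/2.
Take r = r_1 = 1. Let y(x) = x^r sum_{n>=0} a_n x^n with a_0 = 1.
Substitute y = x^r sum a_n x^n and match x^{r+n}. The recurrence is
  D(n) a_n - 2 a_{n-1} + 1 a_{n-2} = 0,  where D(n) = (r+n)(r+n-1) + (-1/2)(r+n) + (1/2).
  a_n = [2 a_{n-1} - 1 a_{n-2}] / D(n).
Since the indicial polynomial factors as (r - r_1)(r - r_2), D(n) = (r_1 + n - r_1)(r_1 + n - r_2) = n(n + 1/2).
Evaluating step by step (a_0 = 1):
  n = 1: D(1) = 1(1 + 1/2) = 3/2; numerator = 2(1) = 2; a_1 = (2)/(3/2) = 4/3
  n = 2: D(2) = 2(2 + 1/2) = 5; numerator = 2(4/3) - 1(1) = 5/3; a_2 = (5/3)/(5) = 1/3
  n = 3: D(3) = 3(3 + 1/2) = 21/2; numerator = 2(1/3) - 1(4/3) = -2/3; a_3 = (-2/3)/(21/2) = -4/63
  n = 4: D(4) = 4(4 + 1/2) = 18; numerator = 2(-4/63) - 1(1/3) = -29/63; a_4 = (-29/63)/(18) = -29/1134

r = 1; a_0 = 1; a_1 = 4/3; a_2 = 1/3; a_3 = -4/63; a_4 = -29/1134


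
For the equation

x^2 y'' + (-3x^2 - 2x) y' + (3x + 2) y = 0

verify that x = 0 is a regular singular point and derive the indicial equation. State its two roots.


Divide by x^2 to reach normal form y'' + P_1(x) y' + P_2(x) y = 0 with P_1(x) = -3 - 2/x and P_2(x) = 3/x + 2/x^2.
x = 0 is a singular point because the y'-coefficient -3 - 2/x has a pole at x = 0 and the y-coefficient 3/x + 2/x^2 has a pole at x = 0.
It is a regular singular point because x P_1(x) = p(x) = -3x - 2 and x^2 P_2(x) = q(x) = 3x + 2 are polynomials, hence analytic at x = 0.
p(0) = -2,  q(0) = 2.
Indicial equation: r(r-1) + p(0) r + q(0) = 0, i.e. r^2 + (p(0) - 1) r + q(0) = 0, i.e. r^2 - 3 r + 2 = 0.
Discriminant: (-3)^2 - 4(2) = 1, so r = (3 ± 1)/2.
Solving: r_1 = 2, r_2 = 1.

indicial: r^2 - 3 r + 2 = 0; roots r_1 = 2, r_2 = 1


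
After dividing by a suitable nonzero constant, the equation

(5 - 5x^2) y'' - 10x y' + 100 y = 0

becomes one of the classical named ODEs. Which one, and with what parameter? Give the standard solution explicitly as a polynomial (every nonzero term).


All three coefficients share the factor 5; dividing through by 5 gives  (1 - x^2) y'' - 2x y' + 20 y = 0.
This matches the Legendre equation (1 - x^2) y'' - 2x y' + n(n+1) y = 0 (note the -2x y' term) with n(n+1) = 20, so n = 4; the polynomial solution is P_4(x).
With y = sum_k a_k x^k, matching x^k gives (k+2)(k+1) a_{k+2} = [k(k+1) - n(n+1)] a_k = (k - 4)(k + 5) a_k. The right side vanishes at k = 4, so the series with the parity of 4 terminates at degree 4.
Standard normalization (P_n(1) = 1): leading coefficient (2n)!/(2^n (n!)^2) = 40320/(16*576) = 35/8, so a_4 = 35/8. Work downward with a_k = (k+1)(k+2) a_{k+2} / ((k - 4)(k + 5)):
  a_2 = (3)(4)(35/8) / ((2 - 4)(2 + 5)) = (105/2)/(-14) = -15/4
  a_0 = (1)(2)(-15/4) / ((0 - 4)(0 + 5)) = (-15/2)/(-20) = 3/8
Hence P_4(x) = 35 x^4/8 - 15 x^2/4 + 3/8.

P_4(x); series = 35 x^4/8 - 15 x^2/4 + 3/8


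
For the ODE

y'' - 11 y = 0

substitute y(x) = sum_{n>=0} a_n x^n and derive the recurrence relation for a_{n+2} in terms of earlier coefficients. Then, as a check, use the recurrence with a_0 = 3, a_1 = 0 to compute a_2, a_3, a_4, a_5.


Substitute y = sum_n a_n x^n into y'' + (const) y = 0.
y''(x) = sum_{n>=0} (n+2)(n+1) a_{n+2} x^n.
The ODE becomes sum_n [(n+2)(n+1) a_{n+2} - 11 a_n] x^n = 0.
Setting each coefficient to zero gives the recurrence:
  (n+2)(n+1) a_{n+2} - 11 a_n = 0,
  a_{n+2} = 11 / ((n+1)(n+2)) a_n.

Check with a_0 = 3, a_1 = 0 (apply the recurrence for n = 0, 1, 2, 3): a_0 = 3, a_1 = 0, a_2 = 33/2, a_3 = 0, a_4 = 121/8, a_5 = 0.

a_{n+2} = 11/((n+1)(n+2)) * a_n; check: a_0 = 3, a_1 = 0, a_2 = 33/2, a_3 = 0, a_4 = 121/8, a_5 = 0


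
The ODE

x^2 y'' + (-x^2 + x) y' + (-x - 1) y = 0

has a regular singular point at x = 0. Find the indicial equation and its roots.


Divide by x^2 to reach normal form y'' + P_1(x) y' + P_2(x) y = 0 with P_1(x) = -1 + 1/x and P_2(x) = -1/x - 1/x^2.
x = 0 is a singular point because the y'-coefficient -1 + 1/x has a pole at x = 0 and the y-coefficient -1/x - 1/x^2 has a pole at x = 0.
It is a regular singular point because x P_1(x) = p(x) = 1 - x and x^2 P_2(x) = q(x) = -x - 1 are polynomials, hence analytic at x = 0.
p(0) = 1,  q(0) = -1.
Indicial equation: r(r-1) + p(0) r + q(0) = 0, i.e. r^2 + (p(0) - 1) r + q(0) = 0, i.e. r^2 - 1 = 0.
Discriminant: (0)^2 - 4(-1) = 4, so r = (0 ± 2)/2.
Solving: r_1 = 1, r_2 = -1.

indicial: r^2 - 1 = 0; roots r_1 = 1, r_2 = -1


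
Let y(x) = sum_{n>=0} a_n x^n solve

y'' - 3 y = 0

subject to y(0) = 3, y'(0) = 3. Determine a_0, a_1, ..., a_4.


Ansatz: y(x) = sum_{n>=0} a_n x^n, so y'(x) = sum_{n>=1} n a_n x^(n-1) and y''(x) = sum_{n>=2} n(n-1) a_n x^(n-2).
Substitute into P(x) y'' + Q(x) y' + R(x) y = 0 with P(x) = 1, Q(x) = 0, R(x) = -3, and match powers of x.
Initial conditions: a_0 = 3, a_1 = 3.
Setting the coefficient of each power of x to zero and solving order by order (substituting the coefficients already found):
  x^0: 2 a_2 - 3 a_0 = 0  ->  2 a_2 = 3 a_0 = 9  ->  a_2 = 9/2
  x^1: 6 a_3 - 3 a_1 = 0  ->  6 a_3 = 3 a_1 = 9  ->  a_3 = 3/2
  x^2: 12 a_4 - 3 a_2 = 0  ->  12 a_4 = 3 a_2 = 27/2  ->  a_4 = 9/8
Truncated series: y(x) = 3 + 3 x + (9/2) x^2 + (3/2) x^3 + (9/8) x^4 + O(x^5).

a_0 = 3; a_1 = 3; a_2 = 9/2; a_3 = 3/2; a_4 = 9/8


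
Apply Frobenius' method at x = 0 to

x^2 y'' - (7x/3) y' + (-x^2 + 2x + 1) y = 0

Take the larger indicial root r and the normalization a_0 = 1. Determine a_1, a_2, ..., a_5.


Write in Frobenius form y'' + (p(x)/x) y' + (q(x)/x^2) y = 0:
  p(x) = -7/3,  q(x) = -x^2 + 2x + 1.
Indicial equation: r(r-1) + (-7/3) r + (1) = 0 -> roots r_1 = 3, r_2 = 1/3.
Take r = r_1 = 3. Let y(x) = x^r sum_{n>=0} a_n x^n with a_0 = 1.
Substitute y = x^r sum a_n x^n and match x^{r+n}. The recurrence is
  D(n) a_n + 2 a_{n-1} - 1 a_{n-2} = 0,  where D(n) = (r+n)(r+n-1) + (-7/3)(r+n) + (1).
  a_n = [-2 a_{n-1} + 1 a_{n-2}] / D(n).
Since the indicial polynomial factors as (r - r_1)(r - r_2), D(n) = (r_1 + n - r_1)(r_1 + n - r_2) = n(n + 8/3).
Evaluating step by step (a_0 = 1):
  n = 1: D(1) = 1(1 + 8/3) = 11/3; numerator = -2(1) = -2; a_1 = (-2)/(11/3) = -6/11
  n = 2: D(2) = 2(2 + 8/3) = 28/3; numerator = -2(-6/11) + 1(1) = 23/11; a_2 = (23/11)/(28/3) = 69/308
  n = 3: D(3) = 3(3 + 8/3) = 17; numerator = -2(69/308) + 1(-6/11) = -153/154; a_3 = (-153/154)/(17) = -9/154
  n = 4: D(4) = 4(4 + 8/3) = 80/3; numerator = -2(-9/154) + 1(69/308) = 15/44; a_4 = (15/44)/(80/3) = 9/704
  n = 5: D(5) = 5(5 + 8/3) = 115/3; numerator = -2(9/704) + 1(-9/154) = -207/2464; a_5 = (-207/2464)/(115/3) = -27/12320

r = 3; a_0 = 1; a_1 = -6/11; a_2 = 69/308; a_3 = -9/154; a_4 = 9/704; a_5 = -27/12320


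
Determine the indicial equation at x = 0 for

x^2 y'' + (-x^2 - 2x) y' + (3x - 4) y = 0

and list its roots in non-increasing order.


Divide by x^2 to reach normal form y'' + P_1(x) y' + P_2(x) y = 0 with P_1(x) = -1 - 2/x and P_2(x) = 3/x - 4/x^2.
x = 0 is a singular point because the y'-coefficient -1 - 2/x has a pole at x = 0 and the y-coefficient 3/x - 4/x^2 has a pole at x = 0.
It is a regular singular point because x P_1(x) = p(x) = -x - 2 and x^2 P_2(x) = q(x) = 3x - 4 are polynomials, hence analytic at x = 0.
p(0) = -2,  q(0) = -4.
Indicial equation: r(r-1) + p(0) r + q(0) = 0, i.e. r^2 + (p(0) - 1) r + q(0) = 0, i.e. r^2 - 3 r - 4 = 0.
Discriminant: (-3)^2 - 4(-4) = 25, so r = (3 ± 5)/2.
Solving: r_1 = 4, r_2 = -1.

indicial: r^2 - 3 r - 4 = 0; roots r_1 = 4, r_2 = -1


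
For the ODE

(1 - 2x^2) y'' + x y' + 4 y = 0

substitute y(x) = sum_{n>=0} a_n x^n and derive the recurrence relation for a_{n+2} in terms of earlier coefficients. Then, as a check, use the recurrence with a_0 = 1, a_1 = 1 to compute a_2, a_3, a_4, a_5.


Substitute y = sum_n a_n x^n.
(1 - 2 x^2) y'' contributes (n+2)(n+1) a_{n+2} - 2 n(n-1) a_n at x^n.
x y'(x) contributes n a_n at x^n.
4 y(x) contributes 4 a_n at x^n.
Matching x^n: (n+2)(n+1) a_{n+2} + (-2 n(n-1) + n + 4) a_n = 0.
Thus a_{n+2} = (2 n(n-1) - n - 4) / ((n+1)(n+2)) * a_n.

Check with a_0 = 1, a_1 = 1 (apply the recurrence for n = 0, 1, 2, 3): a_0 = 1, a_1 = 1, a_2 = -2, a_3 = -5/6, a_4 = 1/3, a_5 = -5/24.

a_(n+2) = (2 n(n-1) - n - 4) / ((n+1)(n+2)) * a_n; check: a_0 = 1, a_1 = 1, a_2 = -2, a_3 = -5/6, a_4 = 1/3, a_5 = -5/24


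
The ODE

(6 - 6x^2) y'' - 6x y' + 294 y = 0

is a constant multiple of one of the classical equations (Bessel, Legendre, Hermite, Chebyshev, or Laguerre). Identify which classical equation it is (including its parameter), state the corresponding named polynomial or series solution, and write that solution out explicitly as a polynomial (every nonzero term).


All three coefficients share the factor 6; dividing through by 6 gives  (1 - x^2) y'' - x y' + 49 y = 0.
This matches the Chebyshev equation (1 - x^2) y'' - x y' + n^2 y = 0 (note the -x y' term, not -2x y') with n^2 = 49, so n = 7; the polynomial solution is T_7(x).
With y = sum_k a_k x^k, matching x^k gives (k+2)(k+1) a_{k+2} = (k^2 - n^2) a_k = (k - 7)(k + 7) a_k. The right side vanishes at k = 7, so the series with the parity of 7 terminates at degree 7.
Standard normalization: leading coefficient of T_n is 2^(n-1), so a_7 = 2^6 = 64. Work downward with a_k = (k+1)(k+2) a_{k+2} / ((k - 7)(k + 7)):
  a_5 = (6)(7)(64) / ((5 - 7)(5 + 7)) = 2688/(-24) = -112
  a_3 = (4)(5)(-112) / ((3 - 7)(3 + 7)) = -2240/(-40) = 56
  a_1 = (2)(3)(56) / ((1 - 7)(1 + 7)) = 336/(-48) = -7
Hence T_7(x) = 64 x^7 - 112 x^5 + 56 x^3 - 7 x.

T_7(x); series = 64 x^7 - 112 x^5 + 56 x^3 - 7 x


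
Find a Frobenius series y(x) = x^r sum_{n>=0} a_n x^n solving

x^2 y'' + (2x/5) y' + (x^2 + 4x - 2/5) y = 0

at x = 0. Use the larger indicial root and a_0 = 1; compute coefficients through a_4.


Write in Frobenius form y'' + (p(x)/x) y' + (q(x)/x^2) y = 0:
  p(x) = 2/5,  q(x) = x^2 + 4x - 2/5.
Indicial equation: r(r-1) + (2/5) r + (-2/5) = 0 -> roots r_1 = 1, r_2 = -2/5.
Take r = r_1 = 1. Let y(x) = x^r sum_{n>=0} a_n x^n with a_0 = 1.
Substitute y = x^r sum a_n x^n and match x^{r+n}. The recurrence is
  D(n) a_n + 4 a_{n-1} + 1 a_{n-2} = 0,  where D(n) = (r+n)(r+n-1) + (2/5)(r+n) + (-2/5).
  a_n = [-4 a_{n-1} - 1 a_{n-2}] / D(n).
Since the indicial polynomial factors as (r - r_1)(r - r_2), D(n) = (r_1 + n - r_1)(r_1 + n - r_2) = n(n + 7/5).
Evaluating step by step (a_0 = 1):
  n = 1: D(1) = 1(1 + 7/5) = 12/5; numerator = -4(1) = -4; a_1 = (-4)/(12/5) = -5/3
  n = 2: D(2) = 2(2 + 7/5) = 34/5; numerator = -4(-5/3) - 1(1) = 17/3; a_2 = (17/3)/(34/5) = 5/6
  n = 3: D(3) = 3(3 + 7/5) = 66/5; numerator = -4(5/6) - 1(-5/3) = -5/3; a_3 = (-5/3)/(66/5) = -25/198
  n = 4: D(4) = 4(4 + 7/5) = 108/5; numerator = -4(-25/198) - 1(5/6) = -65/198; a_4 = (-65/198)/(108/5) = -325/21384

r = 1; a_0 = 1; a_1 = -5/3; a_2 = 5/6; a_3 = -25/198; a_4 = -325/21384


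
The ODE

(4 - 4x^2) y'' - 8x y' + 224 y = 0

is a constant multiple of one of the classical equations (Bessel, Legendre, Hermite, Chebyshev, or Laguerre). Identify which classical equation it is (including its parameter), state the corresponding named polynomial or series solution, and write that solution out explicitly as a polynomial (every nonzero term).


All three coefficients share the factor 4; dividing through by 4 gives  (1 - x^2) y'' - 2x y' + 56 y = 0.
This matches the Legendre equation (1 - x^2) y'' - 2x y' + n(n+1) y = 0 (note the -2x y' term) with n(n+1) = 56, so n = 7; the polynomial solution is P_7(x).
With y = sum_k a_k x^k, matching x^k gives (k+2)(k+1) a_{k+2} = [k(k+1) - n(n+1)] a_k = (k - 7)(k + 8) a_k. The right side vanishes at k = 7, so the series with the parity of 7 terminates at degree 7.
Standard normalization (P_n(1) = 1): leading coefficient (2n)!/(2^n (n!)^2) = 87178291200/(128*25401600) = 429/16, so a_7 = 429/16. Work downward with a_k = (k+1)(k+2) a_{k+2} / ((k - 7)(k + 8)):
  a_5 = (6)(7)(429/16) / ((5 - 7)(5 + 8)) = (9009/8)/(-26) = -693/16
  a_3 = (4)(5)(-693/16) / ((3 - 7)(3 + 8)) = (-3465/4)/(-44) = 315/16
  a_1 = (2)(3)(315/16) / ((1 - 7)(1 + 8)) = (945/8)/(-54) = -35/16
Hence P_7(x) = 429 x^7/16 - 693 x^5/16 + 315 x^3/16 - 35 x/16.

P_7(x); series = 429 x^7/16 - 693 x^5/16 + 315 x^3/16 - 35 x/16


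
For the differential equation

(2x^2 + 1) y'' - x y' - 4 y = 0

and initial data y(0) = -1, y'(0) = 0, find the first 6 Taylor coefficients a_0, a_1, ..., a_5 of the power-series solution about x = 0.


Ansatz: y(x) = sum_{n>=0} a_n x^n, so y'(x) = sum_{n>=1} n a_n x^(n-1) and y''(x) = sum_{n>=2} n(n-1) a_n x^(n-2).
Substitute into P(x) y'' + Q(x) y' + R(x) y = 0 with P(x) = 2x^2 + 1, Q(x) = -x, R(x) = -4, and match powers of x.
Initial conditions: a_0 = -1, a_1 = 0.
Setting the coefficient of each power of x to zero and solving order by order (substituting the coefficients already found):
  x^0: 2 a_2 - 4 a_0 = 0  ->  2 a_2 = 4 a_0 = -4  ->  a_2 = -2
  x^1: 6 a_3 - 5 a_1 = 0  ->  6 a_3 = 5 a_1 = 0  ->  a_3 = 0
  x^2: 12 a_4 - 2 a_2 = 0  ->  12 a_4 = 2 a_2 = -4  ->  a_4 = -1/3
  x^3: 20 a_5 + 5 a_3 = 0  ->  20 a_5 = -5 a_3 = 0  ->  a_5 = 0
Truncated series: y(x) = -1 - 2 x^2 - (1/3) x^4 + O(x^6).

a_0 = -1; a_1 = 0; a_2 = -2; a_3 = 0; a_4 = -1/3; a_5 = 0


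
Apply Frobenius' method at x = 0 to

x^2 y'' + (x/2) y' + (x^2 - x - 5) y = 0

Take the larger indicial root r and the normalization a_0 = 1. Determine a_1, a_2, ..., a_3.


Write in Frobenius form y'' + (p(x)/x) y' + (q(x)/x^2) y = 0:
  p(x) = 1/2,  q(x) = x^2 - x - 5.
Indicial equation: r(r-1) + (1/2) r + (-5) = 0 -> roots r_1 = 5/2, r_2 = -2.
Take r = r_1 = 5/2. Let y(x) = x^r sum_{n>=0} a_n x^n with a_0 = 1.
Substitute y = x^r sum a_n x^n and match x^{r+n}. The recurrence is
  D(n) a_n - 1 a_{n-1} + 1 a_{n-2} = 0,  where D(n) = (r+n)(r+n-1) + (1/2)(r+n) + (-5).
  a_n = [1 a_{n-1} - 1 a_{n-2}] / D(n).
Since the indicial polynomial factors as (r - r_1)(r - r_2), D(n) = (r_1 + n - r_1)(r_1 + n - r_2) = n(n + 9/2).
Evaluating step by step (a_0 = 1):
  n = 1: D(1) = 1(1 + 9/2) = 11/2; numerator = 1(1) = 1; a_1 = (1)/(11/2) = 2/11
  n = 2: D(2) = 2(2 + 9/2) = 13; numerator = 1(2/11) - 1(1) = -9/11; a_2 = (-9/11)/(13) = -9/143
  n = 3: D(3) = 3(3 + 9/2) = 45/2; numerator = 1(-9/143) - 1(2/11) = -35/143; a_3 = (-35/143)/(45/2) = -14/1287

r = 5/2; a_0 = 1; a_1 = 2/11; a_2 = -9/143; a_3 = -14/1287


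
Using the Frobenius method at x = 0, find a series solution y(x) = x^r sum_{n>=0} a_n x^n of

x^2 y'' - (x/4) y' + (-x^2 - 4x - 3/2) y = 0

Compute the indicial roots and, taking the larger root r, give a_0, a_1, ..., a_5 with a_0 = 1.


Write in Frobenius form y'' + (p(x)/x) y' + (q(x)/x^2) y = 0:
  p(x) = -1/4,  q(x) = -x^2 - 4x - 3/2.
Indicial equation: r(r-1) + (-1/4) r + (-3/2) = 0 -> roots r_1 = 2, r_2 = -3/4.
Take r = r_1 = 2. Let y(x) = x^r sum_{n>=0} a_n x^n with a_0 = 1.
Substitute y = x^r sum a_n x^n and match x^{r+n}. The recurrence is
  D(n) a_n - 4 a_{n-1} - 1 a_{n-2} = 0,  where D(n) = (r+n)(r+n-1) + (-1/4)(r+n) + (-3/2).
  a_n = [4 a_{n-1} + 1 a_{n-2}] / D(n).
Since the indicial polynomial factors as (r - r_1)(r - r_2), D(n) = (r_1 + n - r_1)(r_1 + n - r_2) = n(n + 11/4).
Evaluating step by step (a_0 = 1):
  n = 1: D(1) = 1(1 + 11/4) = 15/4; numerator = 4(1) = 4; a_1 = (4)/(15/4) = 16/15
  n = 2: D(2) = 2(2 + 11/4) = 19/2; numerator = 4(16/15) + 1(1) = 79/15; a_2 = (79/15)/(19/2) = 158/285
  n = 3: D(3) = 3(3 + 11/4) = 69/4; numerator = 4(158/285) + 1(16/15) = 312/95; a_3 = (312/95)/(69/4) = 416/2185
  n = 4: D(4) = 4(4 + 11/4) = 27; numerator = 4(416/2185) + 1(158/285) = 454/345; a_4 = (454/345)/(27) = 454/9315
  n = 5: D(5) = 5(5 + 11/4) = 155/4; numerator = 4(454/9315) + 1(416/2185) = 13640/35397; a_5 = (13640/35397)/(155/4) = 352/35397

r = 2; a_0 = 1; a_1 = 16/15; a_2 = 158/285; a_3 = 416/2185; a_4 = 454/9315; a_5 = 352/35397
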